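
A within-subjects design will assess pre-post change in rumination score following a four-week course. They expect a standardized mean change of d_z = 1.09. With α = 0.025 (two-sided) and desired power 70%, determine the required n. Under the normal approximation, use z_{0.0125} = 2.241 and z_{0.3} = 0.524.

For a paired (one-sample on differences) test: n = ((z_{α/2} + z_β) / d)².
z_{α/2} + z_β = 2.241 + 0.524 = 2.765.
n = (2.765 / 1.09)² = 2.537² = 6.43.
Round up.

n = 7 pairs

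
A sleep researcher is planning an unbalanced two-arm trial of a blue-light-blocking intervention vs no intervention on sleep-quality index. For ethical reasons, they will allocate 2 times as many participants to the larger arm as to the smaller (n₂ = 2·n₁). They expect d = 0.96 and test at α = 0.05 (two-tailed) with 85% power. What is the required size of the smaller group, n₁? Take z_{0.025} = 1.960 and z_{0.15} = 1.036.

With allocation ratio k = n₂/n₁ = 2, Var(x̄₁−x̄₂) = σ²(1/n₁ + 1/(k·n₁)) = σ²·(k+1)/(k·n₁).
So n₁ = (1 + 1/k)·((z_{α/2} + z_β)/d)² = 1.500 × (2.996/0.96)².
n₁ = 1.500 × 9.74 = 14.6.
Round up: n₁ = 15, giving n₂ = 2 × 15 = 30.

n₁ = 15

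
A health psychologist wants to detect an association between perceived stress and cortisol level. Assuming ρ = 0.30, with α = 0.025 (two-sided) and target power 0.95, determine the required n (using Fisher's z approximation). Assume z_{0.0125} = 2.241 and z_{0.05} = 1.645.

n = 161

Fisher's z: C = ½·ln((1+r)/(1−r)) = ½·ln(1.8571) = 0.3095.
n = ((z_{α/2} + z_β)/C)² + 3.
(2.241 + 1.645) / 0.3095 = 3.886 / 0.3095 = 12.556.
n = 12.556² + 3 = 157.65 + 3 = 160.6.
Round up.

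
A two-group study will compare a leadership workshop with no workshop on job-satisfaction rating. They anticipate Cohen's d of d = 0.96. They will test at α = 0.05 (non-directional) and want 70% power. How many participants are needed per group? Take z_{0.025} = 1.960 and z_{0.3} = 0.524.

For two independent groups with equal n: n = 2·((z_{α/2} + z_β) / d)².
z_{α/2} + z_β = 1.960 + 0.524 = 2.484.
n = 2 × (2.484 / 0.96)² = 2 × 2.587² = 2 × 6.70 = 13.4.
Round up to the next whole participant.

n = 14 per group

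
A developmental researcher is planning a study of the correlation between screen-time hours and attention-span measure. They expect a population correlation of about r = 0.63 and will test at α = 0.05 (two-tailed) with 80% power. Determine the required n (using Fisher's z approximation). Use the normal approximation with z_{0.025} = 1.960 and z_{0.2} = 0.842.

n = 18

Fisher's z: C = ½·ln((1+r)/(1−r)) = ½·ln(4.4054) = 0.7414.
n = ((z_{α/2} + z_β)/C)² + 3.
(1.960 + 0.842) / 0.7414 = 2.802 / 0.7414 = 3.779.
n = 3.779² + 3 = 14.28 + 3 = 17.3.
Round up.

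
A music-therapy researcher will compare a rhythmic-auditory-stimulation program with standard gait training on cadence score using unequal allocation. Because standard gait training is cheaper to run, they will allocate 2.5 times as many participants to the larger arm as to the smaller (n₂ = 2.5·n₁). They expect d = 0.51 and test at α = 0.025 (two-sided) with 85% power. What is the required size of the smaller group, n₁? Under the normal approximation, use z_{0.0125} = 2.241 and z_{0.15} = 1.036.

n₁ = 58

With allocation ratio k = n₂/n₁ = 2.5, Var(x̄₁−x̄₂) = σ²(1/n₁ + 1/(k·n₁)) = σ²·(k+1)/(k·n₁).
So n₁ = (1 + 1/k)·((z_{α/2} + z_β)/d)² = 1.400 × (3.277/0.51)².
n₁ = 1.400 × 41.29 = 57.8.
Round up: n₁ = 58, giving n₂ = 2.5 × 58 = 145.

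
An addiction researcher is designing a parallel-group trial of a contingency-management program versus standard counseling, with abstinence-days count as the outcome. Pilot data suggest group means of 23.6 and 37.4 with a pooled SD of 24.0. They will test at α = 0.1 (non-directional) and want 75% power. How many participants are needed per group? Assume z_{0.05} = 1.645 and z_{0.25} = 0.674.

Cohen's d = |M₁ − M₂| / SD_pooled = |23.6 − 37.4| / 24.0 = 13.8 / 24.0 = 0.575.
For two independent groups with equal n: n = 2·((z_{α/2} + z_β) / d)².
z_{α/2} + z_β = 1.645 + 0.674 = 2.319.
n = 2 × (2.319 / 0.575)² = 2 × 4.033² = 2 × 16.27 = 32.5.
Round up to the next whole participant.

n = 33 per group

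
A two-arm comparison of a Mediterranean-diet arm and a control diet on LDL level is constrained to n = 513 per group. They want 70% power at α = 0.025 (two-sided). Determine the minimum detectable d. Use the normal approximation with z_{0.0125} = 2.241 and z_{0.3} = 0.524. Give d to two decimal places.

d_min ≈ 0.17

For two independent groups of n = 513 each: d_min = (z_{α/2} + z_β)·√(2/n).
z-sum = 2.241 + 0.524 = 2.765.
d_min = 2.765 × √(2/513) = 2.765 × 0.0624 = 0.173.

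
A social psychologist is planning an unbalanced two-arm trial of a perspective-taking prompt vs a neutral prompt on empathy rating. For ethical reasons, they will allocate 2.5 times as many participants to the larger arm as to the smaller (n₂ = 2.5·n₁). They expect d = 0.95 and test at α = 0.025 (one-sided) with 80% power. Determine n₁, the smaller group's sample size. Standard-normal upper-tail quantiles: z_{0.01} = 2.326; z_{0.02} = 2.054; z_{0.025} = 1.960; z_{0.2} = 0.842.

n₁ = 13

With allocation ratio k = n₂/n₁ = 2.5, Var(x̄₁−x̄₂) = σ²(1/n₁ + 1/(k·n₁)) = σ²·(k+1)/(k·n₁).
So n₁ = (1 + 1/k)·((z_{α} + z_β)/d)² = 1.400 × (2.802/0.95)².
n₁ = 1.400 × 8.70 = 12.2.
Round up: n₁ = 13, giving n₂ = ⌈2.5 × 13⌉ = ⌈32.5⌉ = 33.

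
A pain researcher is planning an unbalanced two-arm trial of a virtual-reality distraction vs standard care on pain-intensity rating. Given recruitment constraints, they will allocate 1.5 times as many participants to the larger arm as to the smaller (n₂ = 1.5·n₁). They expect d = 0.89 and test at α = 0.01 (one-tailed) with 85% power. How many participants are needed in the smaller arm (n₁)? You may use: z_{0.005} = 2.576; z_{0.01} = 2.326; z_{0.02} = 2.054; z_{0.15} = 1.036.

n₁ = 24

With allocation ratio k = n₂/n₁ = 1.5, Var(x̄₁−x̄₂) = σ²(1/n₁ + 1/(k·n₁)) = σ²·(k+1)/(k·n₁).
So n₁ = (1 + 1/k)·((z_{α} + z_β)/d)² = 1.667 × (3.362/0.89)².
n₁ = 1.667 × 14.27 = 23.8.
Round up: n₁ = 24, giving n₂ = 1.5 × 24 = 36.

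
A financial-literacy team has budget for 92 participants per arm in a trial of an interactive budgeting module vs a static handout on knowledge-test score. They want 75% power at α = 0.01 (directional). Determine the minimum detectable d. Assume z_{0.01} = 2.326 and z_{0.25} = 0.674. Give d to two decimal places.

For two independent groups of n = 92 each: d_min = (z_{α} + z_β)·√(2/n).
z-sum = 2.326 + 0.674 = 3.000.
d_min = 3.000 × √(2/92) = 3.000 × 0.1474 = 0.442.

d_min ≈ 0.44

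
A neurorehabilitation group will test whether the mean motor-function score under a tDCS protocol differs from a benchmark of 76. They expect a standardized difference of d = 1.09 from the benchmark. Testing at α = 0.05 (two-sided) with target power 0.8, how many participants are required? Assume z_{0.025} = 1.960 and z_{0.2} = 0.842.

n = 7

For a one-sample test: n = ((z_{α/2} + z_β) / d)².
z_{α/2} + z_β = 1.960 + 0.842 = 2.802.
n = (2.802 / 1.09)² = 2.571² = 6.61.
Round up.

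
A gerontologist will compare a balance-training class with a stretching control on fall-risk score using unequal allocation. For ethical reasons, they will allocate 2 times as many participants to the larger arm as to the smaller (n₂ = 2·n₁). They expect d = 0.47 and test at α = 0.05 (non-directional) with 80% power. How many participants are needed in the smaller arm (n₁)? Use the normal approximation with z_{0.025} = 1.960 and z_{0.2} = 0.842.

n₁ = 54

With allocation ratio k = n₂/n₁ = 2, Var(x̄₁−x̄₂) = σ²(1/n₁ + 1/(k·n₁)) = σ²·(k+1)/(k·n₁).
So n₁ = (1 + 1/k)·((z_{α/2} + z_β)/d)² = 1.500 × (2.802/0.47)².
n₁ = 1.500 × 35.54 = 53.3.
Round up: n₁ = 54, giving n₂ = 2 × 54 = 108.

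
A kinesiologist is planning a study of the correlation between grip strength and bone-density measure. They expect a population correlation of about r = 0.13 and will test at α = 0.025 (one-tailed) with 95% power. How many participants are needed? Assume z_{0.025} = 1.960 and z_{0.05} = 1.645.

n = 764

Fisher's z: C = ½·ln((1+r)/(1−r)) = ½·ln(1.2989) = 0.1307.
n = ((z_{α} + z_β)/C)² + 3.
(1.960 + 1.645) / 0.1307 = 3.605 / 0.1307 = 27.582.
n = 27.582² + 3 = 760.78 + 3 = 763.8.
Round up.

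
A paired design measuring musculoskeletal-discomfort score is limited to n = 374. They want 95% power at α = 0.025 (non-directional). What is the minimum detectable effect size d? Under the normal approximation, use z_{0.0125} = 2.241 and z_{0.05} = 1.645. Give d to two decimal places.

d_min ≈ 0.20

For a single sample (or paired design) of n = 374: d_min = (z_{α/2} + z_β)/√n.
z-sum = 2.241 + 1.645 = 3.886.
d_min = 3.886 / √374 = 3.886 / 19.339 = 0.201.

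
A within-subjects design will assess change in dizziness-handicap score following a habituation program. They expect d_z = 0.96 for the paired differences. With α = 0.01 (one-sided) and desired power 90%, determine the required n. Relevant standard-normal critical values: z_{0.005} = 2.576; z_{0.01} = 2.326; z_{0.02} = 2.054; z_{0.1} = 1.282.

n = 15 pairs

For a paired (one-sample on differences) test: n = ((z_{α} + z_β) / d)².
z_{α} + z_β = 2.326 + 1.282 = 3.608.
n = (3.608 / 0.96)² = 3.758² = 14.13.
Round up.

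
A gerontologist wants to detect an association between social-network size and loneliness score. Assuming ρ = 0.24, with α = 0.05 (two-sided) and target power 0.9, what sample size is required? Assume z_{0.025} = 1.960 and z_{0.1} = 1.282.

Fisher's z: C = ½·ln((1+r)/(1−r)) = ½·ln(1.6316) = 0.2448.
n = ((z_{α/2} + z_β)/C)² + 3.
(1.960 + 1.282) / 0.2448 = 3.242 / 0.2448 = 13.243.
n = 13.243² + 3 = 175.39 + 3 = 178.4.
Round up.

n = 179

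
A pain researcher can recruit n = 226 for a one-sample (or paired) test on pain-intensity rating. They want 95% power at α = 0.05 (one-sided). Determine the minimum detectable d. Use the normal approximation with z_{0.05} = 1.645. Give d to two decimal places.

For a single sample (or paired design) of n = 226: d_min = (z_{α} + z_β)/√n.
z-sum = 1.645 + 1.645 = 3.290.
d_min = 3.290 / √226 = 3.290 / 15.033 = 0.219.

d_min ≈ 0.22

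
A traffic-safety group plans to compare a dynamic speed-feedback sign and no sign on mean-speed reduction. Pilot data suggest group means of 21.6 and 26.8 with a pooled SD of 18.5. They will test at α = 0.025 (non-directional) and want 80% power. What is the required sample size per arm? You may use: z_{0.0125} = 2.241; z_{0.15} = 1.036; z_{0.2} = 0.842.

n = 241 per group

Cohen's d = |M₁ − M₂| / SD_pooled = |21.6 − 26.8| / 18.5 = 5.2 / 18.5 = 0.281.
For two independent groups with equal n: n = 2·((z_{α/2} + z_β) / d)².
z_{α/2} + z_β = 2.241 + 0.842 = 3.083.
n = 2 × (3.083 / 0.281)² = 2 × 10.972² = 2 × 120.37 = 240.7.
Round up to the next whole participant.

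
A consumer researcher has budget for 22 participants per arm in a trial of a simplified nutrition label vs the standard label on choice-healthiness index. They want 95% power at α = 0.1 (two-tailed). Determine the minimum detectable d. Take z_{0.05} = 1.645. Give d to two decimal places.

d_min ≈ 0.99

For two independent groups of n = 22 each: d_min = (z_{α/2} + z_β)·√(2/n).
z-sum = 1.645 + 1.645 = 3.290.
d_min = 3.290 × √(2/22) = 3.290 × 0.3015 = 0.992.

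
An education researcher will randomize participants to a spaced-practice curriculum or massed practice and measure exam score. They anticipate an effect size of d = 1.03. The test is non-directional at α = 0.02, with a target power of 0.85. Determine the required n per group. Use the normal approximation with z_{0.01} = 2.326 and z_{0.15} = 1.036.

For two independent groups with equal n: n = 2·((z_{α/2} + z_β) / d)².
z_{α/2} + z_β = 2.326 + 1.036 = 3.362.
n = 2 × (3.362 / 1.03)² = 2 × 3.264² = 2 × 10.65 = 21.3.
Round up to the next whole participant.

n = 22 per group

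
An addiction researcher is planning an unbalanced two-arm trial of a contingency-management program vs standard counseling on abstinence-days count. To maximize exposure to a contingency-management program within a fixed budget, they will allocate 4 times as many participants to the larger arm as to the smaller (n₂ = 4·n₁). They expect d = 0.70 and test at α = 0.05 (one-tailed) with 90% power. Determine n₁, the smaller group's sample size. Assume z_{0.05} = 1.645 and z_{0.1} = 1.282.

n₁ = 22

With allocation ratio k = n₂/n₁ = 4, Var(x̄₁−x̄₂) = σ²(1/n₁ + 1/(k·n₁)) = σ²·(k+1)/(k·n₁).
So n₁ = (1 + 1/k)·((z_{α} + z_β)/d)² = 1.250 × (2.927/0.70)².
n₁ = 1.250 × 17.48 = 21.9.
Round up: n₁ = 22, giving n₂ = 4 × 22 = 88.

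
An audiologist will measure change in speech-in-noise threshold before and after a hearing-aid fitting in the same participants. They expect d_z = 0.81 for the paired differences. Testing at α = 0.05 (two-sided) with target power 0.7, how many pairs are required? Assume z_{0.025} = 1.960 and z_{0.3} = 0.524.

For a paired (one-sample on differences) test: n = ((z_{α/2} + z_β) / d)².
z_{α/2} + z_β = 1.960 + 0.524 = 2.484.
n = (2.484 / 0.81)² = 3.067² = 9.40.
Round up.

n = 10 pairs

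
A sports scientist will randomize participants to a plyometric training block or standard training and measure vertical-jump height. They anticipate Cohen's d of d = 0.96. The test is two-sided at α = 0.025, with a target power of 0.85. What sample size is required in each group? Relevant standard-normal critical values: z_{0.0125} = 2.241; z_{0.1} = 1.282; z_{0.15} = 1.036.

n = 24 per group

For two independent groups with equal n: n = 2·((z_{α/2} + z_β) / d)².
z_{α/2} + z_β = 2.241 + 1.036 = 3.277.
n = 2 × (3.277 / 0.96)² = 2 × 3.414² = 2 × 11.65 = 23.3.
Round up to the next whole participant.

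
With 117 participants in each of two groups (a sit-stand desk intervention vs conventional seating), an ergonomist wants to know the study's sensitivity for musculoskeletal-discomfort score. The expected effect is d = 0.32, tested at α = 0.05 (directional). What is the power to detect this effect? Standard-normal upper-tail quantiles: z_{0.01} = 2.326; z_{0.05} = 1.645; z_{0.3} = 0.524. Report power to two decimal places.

power ≈ 0.79

For two equal groups, power = Φ(d·√(n/2) − z_{α}).
d·√(n/2) = 0.32 × √(117/2) = 0.32 × 7.649 = 2.448.
z_β = 2.448 − 1.645 = 0.803.
Power = Φ(0.803) = 0.789.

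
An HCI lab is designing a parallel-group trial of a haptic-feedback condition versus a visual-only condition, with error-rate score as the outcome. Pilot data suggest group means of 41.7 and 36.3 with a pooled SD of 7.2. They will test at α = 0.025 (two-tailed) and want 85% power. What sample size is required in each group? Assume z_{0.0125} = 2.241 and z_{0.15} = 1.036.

Cohen's d = |M₁ − M₂| / SD_pooled = |41.7 − 36.3| / 7.2 = 5.4 / 7.2 = 0.750.
For two independent groups with equal n: n = 2·((z_{α/2} + z_β) / d)².
z_{α/2} + z_β = 2.241 + 1.036 = 3.277.
n = 2 × (3.277 / 0.750)² = 2 × 4.369² = 2 × 19.09 = 38.2.
Round up to the next whole participant.

n = 39 per group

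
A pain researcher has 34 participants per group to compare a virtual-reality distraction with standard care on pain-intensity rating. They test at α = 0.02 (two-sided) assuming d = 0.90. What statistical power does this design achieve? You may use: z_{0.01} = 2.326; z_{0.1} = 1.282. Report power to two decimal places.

For two equal groups, power = Φ(d·√(n/2) − z_{α/2}).
d·√(n/2) = 0.90 × √(34/2) = 0.90 × 4.123 = 3.711.
z_β = 3.711 − 2.326 = 1.385.
Power = Φ(1.385) = 0.917.

power ≈ 0.92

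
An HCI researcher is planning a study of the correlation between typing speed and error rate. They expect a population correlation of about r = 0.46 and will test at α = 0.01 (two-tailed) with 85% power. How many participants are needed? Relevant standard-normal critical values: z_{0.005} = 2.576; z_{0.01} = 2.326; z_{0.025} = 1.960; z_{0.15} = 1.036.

n = 56

Fisher's z: C = ½·ln((1+r)/(1−r)) = ½·ln(2.7037) = 0.4973.
n = ((z_{α/2} + z_β)/C)² + 3.
(2.576 + 1.036) / 0.4973 = 3.612 / 0.4973 = 7.263.
n = 7.263² + 3 = 52.75 + 3 = 55.8.
Round up.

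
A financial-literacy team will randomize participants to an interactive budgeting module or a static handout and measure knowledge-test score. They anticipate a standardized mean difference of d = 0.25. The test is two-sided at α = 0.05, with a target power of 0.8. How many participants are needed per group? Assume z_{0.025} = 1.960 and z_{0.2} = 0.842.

For two independent groups with equal n: n = 2·((z_{α/2} + z_β) / d)².
z_{α/2} + z_β = 1.960 + 0.842 = 2.802.
n = 2 × (2.802 / 0.25)² = 2 × 11.208² = 2 × 125.62 = 251.2.
Round up to the next whole participant.

n = 252 per group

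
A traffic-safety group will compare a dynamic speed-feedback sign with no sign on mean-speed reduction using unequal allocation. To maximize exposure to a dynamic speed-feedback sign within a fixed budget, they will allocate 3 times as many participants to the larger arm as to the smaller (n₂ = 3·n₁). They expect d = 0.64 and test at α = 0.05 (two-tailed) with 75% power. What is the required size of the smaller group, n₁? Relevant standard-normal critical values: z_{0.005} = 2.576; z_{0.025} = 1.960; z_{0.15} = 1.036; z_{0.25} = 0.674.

With allocation ratio k = n₂/n₁ = 3, Var(x̄₁−x̄₂) = σ²(1/n₁ + 1/(k·n₁)) = σ²·(k+1)/(k·n₁).
So n₁ = (1 + 1/k)·((z_{α/2} + z_β)/d)² = 1.333 × (2.634/0.64)².
n₁ = 1.333 × 16.94 = 22.6.
Round up: n₁ = 23, giving n₂ = 3 × 23 = 69.

n₁ = 23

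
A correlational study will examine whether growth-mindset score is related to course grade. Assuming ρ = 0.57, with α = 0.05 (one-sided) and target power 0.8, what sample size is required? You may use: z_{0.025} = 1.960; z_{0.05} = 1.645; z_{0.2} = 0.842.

n = 18

Fisher's z: C = ½·ln((1+r)/(1−r)) = ½·ln(3.6512) = 0.6475.
n = ((z_{α} + z_β)/C)² + 3.
(1.645 + 0.842) / 0.6475 = 2.487 / 0.6475 = 3.841.
n = 3.841² + 3 = 14.75 + 3 = 17.8.
Round up.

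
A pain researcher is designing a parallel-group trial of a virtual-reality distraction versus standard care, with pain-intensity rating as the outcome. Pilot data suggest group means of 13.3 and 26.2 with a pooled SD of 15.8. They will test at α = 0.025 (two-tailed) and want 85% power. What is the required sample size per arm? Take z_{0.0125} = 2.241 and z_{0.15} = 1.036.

Cohen's d = |M₁ − M₂| / SD_pooled = |13.3 − 26.2| / 15.8 = 12.9 / 15.8 = 0.816.
For two independent groups with equal n: n = 2·((z_{α/2} + z_β) / d)².
z_{α/2} + z_β = 2.241 + 1.036 = 3.277.
n = 2 × (3.277 / 0.816)² = 2 × 4.016² = 2 × 16.13 = 32.3.
Round up to the next whole participant.

n = 33 per group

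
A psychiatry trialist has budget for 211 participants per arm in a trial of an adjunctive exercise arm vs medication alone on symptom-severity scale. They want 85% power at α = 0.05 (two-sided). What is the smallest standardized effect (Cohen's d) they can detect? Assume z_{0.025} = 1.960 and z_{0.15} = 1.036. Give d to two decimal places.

For two independent groups of n = 211 each: d_min = (z_{α/2} + z_β)·√(2/n).
z-sum = 1.960 + 1.036 = 2.996.
d_min = 2.996 × √(2/211) = 2.996 × 0.0974 = 0.292.

d_min ≈ 0.29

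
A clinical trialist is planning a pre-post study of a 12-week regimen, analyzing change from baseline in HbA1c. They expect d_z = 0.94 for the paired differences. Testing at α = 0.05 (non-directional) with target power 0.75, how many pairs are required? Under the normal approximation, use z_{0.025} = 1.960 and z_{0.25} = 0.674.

For a paired (one-sample on differences) test: n = ((z_{α/2} + z_β) / d)².
z_{α/2} + z_β = 1.960 + 0.674 = 2.634.
n = (2.634 / 0.94)² = 2.802² = 7.85.
Round up.

n = 8 pairs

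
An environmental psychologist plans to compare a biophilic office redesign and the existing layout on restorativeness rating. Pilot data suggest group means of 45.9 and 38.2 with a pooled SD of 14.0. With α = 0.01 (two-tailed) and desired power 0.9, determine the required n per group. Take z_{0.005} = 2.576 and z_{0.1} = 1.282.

n = 99 per group

Cohen's d = |M₁ − M₂| / SD_pooled = |45.9 − 38.2| / 14.0 = 7.7 / 14.0 = 0.550.
For two independent groups with equal n: n = 2·((z_{α/2} + z_β) / d)².
z_{α/2} + z_β = 2.576 + 1.282 = 3.858.
n = 2 × (3.858 / 0.550)² = 2 × 7.015² = 2 × 49.20 = 98.4.
Round up to the next whole participant.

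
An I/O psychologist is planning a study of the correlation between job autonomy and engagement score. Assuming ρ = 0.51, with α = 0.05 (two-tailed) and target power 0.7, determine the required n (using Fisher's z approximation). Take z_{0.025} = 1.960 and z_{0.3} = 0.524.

n = 23

Fisher's z: C = ½·ln((1+r)/(1−r)) = ½·ln(3.0816) = 0.5627.
n = ((z_{α/2} + z_β)/C)² + 3.
(1.960 + 0.524) / 0.5627 = 2.484 / 0.5627 = 4.414.
n = 4.414² + 3 = 19.49 + 3 = 22.5.
Round up.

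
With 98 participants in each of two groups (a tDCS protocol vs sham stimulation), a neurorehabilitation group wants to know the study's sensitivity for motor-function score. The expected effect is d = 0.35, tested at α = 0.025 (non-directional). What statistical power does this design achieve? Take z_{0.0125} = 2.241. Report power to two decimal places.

For two equal groups, power = Φ(d·√(n/2) − z_{α/2}).
d·√(n/2) = 0.35 × √(98/2) = 0.35 × 7.000 = 2.450.
z_β = 2.450 − 2.241 = 0.209.
Power = Φ(0.209) = 0.583.

power ≈ 0.58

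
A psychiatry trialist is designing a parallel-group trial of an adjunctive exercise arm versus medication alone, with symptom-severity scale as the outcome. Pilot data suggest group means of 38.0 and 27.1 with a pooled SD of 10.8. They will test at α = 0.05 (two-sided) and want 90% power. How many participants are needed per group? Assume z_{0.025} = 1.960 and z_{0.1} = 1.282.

Cohen's d = |M₁ − M₂| / SD_pooled = |38.0 − 27.1| / 10.8 = 10.9 / 10.8 = 1.009.
For two independent groups with equal n: n = 2·((z_{α/2} + z_β) / d)².
z_{α/2} + z_β = 1.960 + 1.282 = 3.242.
n = 2 × (3.242 / 1.009)² = 2 × 3.213² = 2 × 10.32 = 20.6.
Round up to the next whole participant.

n = 21 per group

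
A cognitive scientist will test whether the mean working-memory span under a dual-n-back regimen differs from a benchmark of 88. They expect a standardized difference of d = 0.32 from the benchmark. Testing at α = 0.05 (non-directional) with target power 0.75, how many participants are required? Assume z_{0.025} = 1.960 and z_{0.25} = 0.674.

For a one-sample test: n = ((z_{α/2} + z_β) / d)².
z_{α/2} + z_β = 1.960 + 0.674 = 2.634.
n = (2.634 / 0.32)² = 8.231² = 67.75.
Round up.

n = 68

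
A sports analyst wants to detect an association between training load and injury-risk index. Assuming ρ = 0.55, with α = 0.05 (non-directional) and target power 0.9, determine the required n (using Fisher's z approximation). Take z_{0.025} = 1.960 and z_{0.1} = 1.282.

n = 31

Fisher's z: C = ½·ln((1+r)/(1−r)) = ½·ln(3.4444) = 0.6184.
n = ((z_{α/2} + z_β)/C)² + 3.
(1.960 + 1.282) / 0.6184 = 3.242 / 0.6184 = 5.243.
n = 5.243² + 3 = 27.48 + 3 = 30.5.
Round up.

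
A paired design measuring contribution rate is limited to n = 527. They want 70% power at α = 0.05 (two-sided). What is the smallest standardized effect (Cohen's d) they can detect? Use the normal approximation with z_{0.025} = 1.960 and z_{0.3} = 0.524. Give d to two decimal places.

d_min ≈ 0.11

For a single sample (or paired design) of n = 527: d_min = (z_{α/2} + z_β)/√n.
z-sum = 1.960 + 0.524 = 2.484.
d_min = 2.484 / √527 = 2.484 / 22.956 = 0.108.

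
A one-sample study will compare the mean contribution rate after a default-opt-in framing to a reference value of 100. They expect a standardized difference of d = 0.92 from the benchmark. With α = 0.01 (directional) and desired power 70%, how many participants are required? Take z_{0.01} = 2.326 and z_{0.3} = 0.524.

n = 10

For a one-sample test: n = ((z_{α} + z_β) / d)².
z_{α} + z_β = 2.326 + 0.524 = 2.850.
n = (2.850 / 0.92)² = 3.098² = 9.60.
Round up.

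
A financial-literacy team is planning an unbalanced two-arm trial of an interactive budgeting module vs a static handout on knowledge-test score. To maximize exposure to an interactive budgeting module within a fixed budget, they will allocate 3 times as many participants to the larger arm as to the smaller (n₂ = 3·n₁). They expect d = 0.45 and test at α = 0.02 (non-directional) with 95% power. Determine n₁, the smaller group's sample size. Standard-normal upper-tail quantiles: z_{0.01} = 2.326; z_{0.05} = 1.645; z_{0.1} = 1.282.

With allocation ratio k = n₂/n₁ = 3, Var(x̄₁−x̄₂) = σ²(1/n₁ + 1/(k·n₁)) = σ²·(k+1)/(k·n₁).
So n₁ = (1 + 1/k)·((z_{α/2} + z_β)/d)² = 1.333 × (3.971/0.45)².
n₁ = 1.333 × 77.87 = 103.8.
Round up: n₁ = 104, giving n₂ = 3 × 104 = 312.

n₁ = 104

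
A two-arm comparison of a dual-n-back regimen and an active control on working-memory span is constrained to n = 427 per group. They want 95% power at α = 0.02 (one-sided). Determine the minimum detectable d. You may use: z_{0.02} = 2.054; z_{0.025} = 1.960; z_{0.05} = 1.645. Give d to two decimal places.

d_min ≈ 0.25

For two independent groups of n = 427 each: d_min = (z_{α} + z_β)·√(2/n).
z-sum = 2.054 + 1.645 = 3.699.
d_min = 3.699 × √(2/427) = 3.699 × 0.0684 = 0.253.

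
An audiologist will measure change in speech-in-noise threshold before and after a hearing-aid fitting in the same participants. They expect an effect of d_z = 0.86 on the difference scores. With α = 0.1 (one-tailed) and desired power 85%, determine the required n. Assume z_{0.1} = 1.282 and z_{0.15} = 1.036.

n = 8 pairs

For a paired (one-sample on differences) test: n = ((z_{α} + z_β) / d)².
z_{α} + z_β = 1.282 + 1.036 = 2.318.
n = (2.318 / 0.86)² = 2.695² = 7.26.
Round up.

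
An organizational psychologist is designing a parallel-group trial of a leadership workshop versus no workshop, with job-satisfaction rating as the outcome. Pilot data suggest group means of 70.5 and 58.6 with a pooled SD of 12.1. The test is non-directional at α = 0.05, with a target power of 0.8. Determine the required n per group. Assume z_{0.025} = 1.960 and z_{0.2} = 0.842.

n = 17 per group

Cohen's d = |M₁ − M₂| / SD_pooled = |70.5 − 58.6| / 12.1 = 11.9 / 12.1 = 0.983.
For two independent groups with equal n: n = 2·((z_{α/2} + z_β) / d)².
z_{α/2} + z_β = 1.960 + 0.842 = 2.802.
n = 2 × (2.802 / 0.983)² = 2 × 2.850² = 2 × 8.13 = 16.3.
Round up to the next whole participant.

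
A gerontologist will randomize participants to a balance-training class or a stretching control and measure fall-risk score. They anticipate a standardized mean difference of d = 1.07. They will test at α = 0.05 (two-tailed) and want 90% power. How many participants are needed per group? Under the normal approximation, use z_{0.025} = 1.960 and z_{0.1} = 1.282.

n = 19 per group

For two independent groups with equal n: n = 2·((z_{α/2} + z_β) / d)².
z_{α/2} + z_β = 1.960 + 1.282 = 3.242.
n = 2 × (3.242 / 1.07)² = 2 × 3.030² = 2 × 9.18 = 18.4.
Round up to the next whole participant.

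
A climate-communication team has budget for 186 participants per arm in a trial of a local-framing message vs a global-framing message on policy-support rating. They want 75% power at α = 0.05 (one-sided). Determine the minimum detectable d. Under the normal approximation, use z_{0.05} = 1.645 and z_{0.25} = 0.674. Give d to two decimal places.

For two independent groups of n = 186 each: d_min = (z_{α} + z_β)·√(2/n).
z-sum = 1.645 + 0.674 = 2.319.
d_min = 2.319 × √(2/186) = 2.319 × 0.1037 = 0.240.

d_min ≈ 0.24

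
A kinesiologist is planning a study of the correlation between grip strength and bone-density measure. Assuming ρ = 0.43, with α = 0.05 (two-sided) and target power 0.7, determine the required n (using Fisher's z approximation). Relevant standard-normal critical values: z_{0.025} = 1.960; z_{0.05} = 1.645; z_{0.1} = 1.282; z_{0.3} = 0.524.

n = 33

Fisher's z: C = ½·ln((1+r)/(1−r)) = ½·ln(2.5088) = 0.4599.
n = ((z_{α/2} + z_β)/C)² + 3.
(1.960 + 0.524) / 0.4599 = 2.484 / 0.4599 = 5.401.
n = 5.401² + 3 = 29.17 + 3 = 32.2.
Round up.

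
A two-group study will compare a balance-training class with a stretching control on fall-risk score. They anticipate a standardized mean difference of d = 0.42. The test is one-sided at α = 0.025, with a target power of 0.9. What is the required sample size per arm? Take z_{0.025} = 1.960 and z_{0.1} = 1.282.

For two independent groups with equal n: n = 2·((z_{α} + z_β) / d)².
z_{α} + z_β = 1.960 + 1.282 = 3.242.
n = 2 × (3.242 / 0.42)² = 2 × 7.719² = 2 × 59.58 = 119.2.
Round up to the next whole participant.

n = 120 per group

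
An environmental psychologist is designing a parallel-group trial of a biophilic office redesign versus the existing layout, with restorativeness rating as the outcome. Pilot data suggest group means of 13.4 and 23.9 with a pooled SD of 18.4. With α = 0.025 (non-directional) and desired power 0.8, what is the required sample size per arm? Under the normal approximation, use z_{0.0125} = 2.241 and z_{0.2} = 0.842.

Cohen's d = |M₁ − M₂| / SD_pooled = |13.4 − 23.9| / 18.4 = 10.5 / 18.4 = 0.571.
For two independent groups with equal n: n = 2·((z_{α/2} + z_β) / d)².
z_{α/2} + z_β = 2.241 + 0.842 = 3.083.
n = 2 × (3.083 / 0.571)² = 2 × 5.399² = 2 × 29.15 = 58.3.
Round up to the next whole participant.

n = 59 per group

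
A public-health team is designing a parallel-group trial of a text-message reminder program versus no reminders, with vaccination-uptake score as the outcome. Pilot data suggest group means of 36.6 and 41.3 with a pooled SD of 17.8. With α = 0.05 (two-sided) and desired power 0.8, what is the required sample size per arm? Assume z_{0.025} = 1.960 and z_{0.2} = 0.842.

n = 226 per group

Cohen's d = |M₁ − M₂| / SD_pooled = |36.6 − 41.3| / 17.8 = 4.7 / 17.8 = 0.264.
For two independent groups with equal n: n = 2·((z_{α/2} + z_β) / d)².
z_{α/2} + z_β = 1.960 + 0.842 = 2.802.
n = 2 × (2.802 / 0.264)² = 2 × 10.614² = 2 × 112.65 = 225.3.
Round up to the next whole participant.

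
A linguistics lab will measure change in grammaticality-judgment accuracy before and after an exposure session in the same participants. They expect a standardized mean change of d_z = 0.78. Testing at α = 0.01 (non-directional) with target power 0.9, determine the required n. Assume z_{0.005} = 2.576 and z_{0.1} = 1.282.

n = 25 pairs

For a paired (one-sample on differences) test: n = ((z_{α/2} + z_β) / d)².
z_{α/2} + z_β = 2.576 + 1.282 = 3.858.
n = (3.858 / 0.78)² = 4.946² = 24.46.
Round up.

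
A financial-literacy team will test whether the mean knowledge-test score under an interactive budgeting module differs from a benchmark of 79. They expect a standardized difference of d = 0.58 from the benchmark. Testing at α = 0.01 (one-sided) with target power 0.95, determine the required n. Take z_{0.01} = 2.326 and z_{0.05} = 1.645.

For a one-sample test: n = ((z_{α} + z_β) / d)².
z_{α} + z_β = 2.326 + 1.645 = 3.971.
n = (3.971 / 0.58)² = 6.847² = 46.88.
Round up.

n = 47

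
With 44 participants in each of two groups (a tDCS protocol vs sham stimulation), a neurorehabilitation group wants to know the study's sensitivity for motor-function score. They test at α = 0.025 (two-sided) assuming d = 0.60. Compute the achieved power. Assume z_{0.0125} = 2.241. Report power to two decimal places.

For two equal groups, power = Φ(d·√(n/2) − z_{α/2}).
d·√(n/2) = 0.60 × √(44/2) = 0.60 × 4.690 = 2.814.
z_β = 2.814 − 2.241 = 0.573.
Power = Φ(0.573) = 0.717.

power ≈ 0.72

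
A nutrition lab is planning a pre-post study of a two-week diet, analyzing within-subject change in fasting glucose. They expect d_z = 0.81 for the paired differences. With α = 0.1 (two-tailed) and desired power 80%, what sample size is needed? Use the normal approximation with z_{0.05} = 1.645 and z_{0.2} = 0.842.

n = 10 pairs

For a paired (one-sample on differences) test: n = ((z_{α/2} + z_β) / d)².
z_{α/2} + z_β = 1.645 + 0.842 = 2.487.
n = (2.487 / 0.81)² = 3.070² = 9.43.
Round up.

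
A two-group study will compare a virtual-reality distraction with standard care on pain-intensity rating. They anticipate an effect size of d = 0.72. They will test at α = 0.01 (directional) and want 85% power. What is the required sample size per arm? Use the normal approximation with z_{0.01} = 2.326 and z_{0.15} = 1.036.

n = 44 per group

For two independent groups with equal n: n = 2·((z_{α} + z_β) / d)².
z_{α} + z_β = 2.326 + 1.036 = 3.362.
n = 2 × (3.362 / 0.72)² = 2 × 4.669² = 2 × 21.80 = 43.6.
Round up to the next whole participant.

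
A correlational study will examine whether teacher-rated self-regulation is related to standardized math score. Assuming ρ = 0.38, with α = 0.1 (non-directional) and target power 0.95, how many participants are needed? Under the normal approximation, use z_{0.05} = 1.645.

Fisher's z: C = ½·ln((1+r)/(1−r)) = ½·ln(2.2258) = 0.4001.
n = ((z_{α/2} + z_β)/C)² + 3.
(1.645 + 1.645) / 0.4001 = 3.290 / 0.4001 = 8.223.
n = 8.223² + 3 = 67.62 + 3 = 70.6.
Round up.

n = 71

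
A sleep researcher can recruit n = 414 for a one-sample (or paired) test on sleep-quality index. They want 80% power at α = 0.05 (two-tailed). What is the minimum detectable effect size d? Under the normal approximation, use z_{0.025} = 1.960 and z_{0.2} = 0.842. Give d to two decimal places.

d_min ≈ 0.14

For a single sample (or paired design) of n = 414: d_min = (z_{α/2} + z_β)/√n.
z-sum = 1.960 + 0.842 = 2.802.
d_min = 2.802 / √414 = 2.802 / 20.347 = 0.138.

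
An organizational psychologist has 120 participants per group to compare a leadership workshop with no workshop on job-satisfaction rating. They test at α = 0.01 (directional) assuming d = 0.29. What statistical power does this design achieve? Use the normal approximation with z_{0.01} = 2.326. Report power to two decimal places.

For two equal groups, power = Φ(d·√(n/2) − z_{α}).
d·√(n/2) = 0.29 × √(120/2) = 0.29 × 7.746 = 2.246.
z_β = 2.246 − 2.326 = -0.080.
Power = Φ(-0.080) = 0.468.

power ≈ 0.47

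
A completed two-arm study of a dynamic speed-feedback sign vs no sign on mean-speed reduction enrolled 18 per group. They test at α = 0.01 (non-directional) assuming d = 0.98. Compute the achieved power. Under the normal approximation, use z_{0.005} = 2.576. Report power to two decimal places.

power ≈ 0.64

For two equal groups, power = Φ(d·√(n/2) − z_{α/2}).
d·√(n/2) = 0.98 × √(18/2) = 0.98 × 3.000 = 2.940.
z_β = 2.940 − 2.576 = 0.364.
Power = Φ(0.364) = 0.642.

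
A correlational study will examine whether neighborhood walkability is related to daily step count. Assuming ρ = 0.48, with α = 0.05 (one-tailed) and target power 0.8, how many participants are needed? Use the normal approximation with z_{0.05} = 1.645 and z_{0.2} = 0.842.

Fisher's z: C = ½·ln((1+r)/(1−r)) = ½·ln(2.8462) = 0.5230.
n = ((z_{α} + z_β)/C)² + 3.
(1.645 + 0.842) / 0.5230 = 2.487 / 0.5230 = 4.755.
n = 4.755² + 3 = 22.61 + 3 = 25.6.
Round up.

n = 26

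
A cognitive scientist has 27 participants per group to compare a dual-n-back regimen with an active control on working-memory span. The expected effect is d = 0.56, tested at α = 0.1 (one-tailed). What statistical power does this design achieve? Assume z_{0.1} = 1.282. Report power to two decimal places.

For two equal groups, power = Φ(d·√(n/2) − z_{α}).
d·√(n/2) = 0.56 × √(27/2) = 0.56 × 3.674 = 2.058.
z_β = 2.058 − 1.282 = 0.776.
Power = Φ(0.776) = 0.781.

power ≈ 0.78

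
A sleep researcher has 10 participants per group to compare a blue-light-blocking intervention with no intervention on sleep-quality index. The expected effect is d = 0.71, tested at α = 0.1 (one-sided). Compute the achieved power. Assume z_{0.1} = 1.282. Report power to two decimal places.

For two equal groups, power = Φ(d·√(n/2) − z_{α}).
d·√(n/2) = 0.71 × √(10/2) = 0.71 × 2.236 = 1.588.
z_β = 1.588 − 1.282 = 0.306.
Power = Φ(0.306) = 0.620.

power ≈ 0.62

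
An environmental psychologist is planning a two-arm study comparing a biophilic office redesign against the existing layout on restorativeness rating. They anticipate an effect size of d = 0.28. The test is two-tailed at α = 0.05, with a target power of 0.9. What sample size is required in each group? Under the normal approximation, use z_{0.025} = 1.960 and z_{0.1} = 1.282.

For two independent groups with equal n: n = 2·((z_{α/2} + z_β) / d)².
z_{α/2} + z_β = 1.960 + 1.282 = 3.242.
n = 2 × (3.242 / 0.28)² = 2 × 11.579² = 2 × 134.06 = 268.1.
Round up to the next whole participant.

n = 269 per group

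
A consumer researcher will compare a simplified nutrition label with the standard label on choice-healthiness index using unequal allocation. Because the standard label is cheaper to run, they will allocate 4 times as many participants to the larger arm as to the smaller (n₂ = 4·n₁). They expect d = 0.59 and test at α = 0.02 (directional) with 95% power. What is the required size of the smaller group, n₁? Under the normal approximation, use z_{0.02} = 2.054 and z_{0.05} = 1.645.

With allocation ratio k = n₂/n₁ = 4, Var(x̄₁−x̄₂) = σ²(1/n₁ + 1/(k·n₁)) = σ²·(k+1)/(k·n₁).
So n₁ = (1 + 1/k)·((z_{α} + z_β)/d)² = 1.250 × (3.699/0.59)².
n₁ = 1.250 × 39.31 = 49.1.
Round up: n₁ = 50, giving n₂ = 4 × 50 = 200.

n₁ = 50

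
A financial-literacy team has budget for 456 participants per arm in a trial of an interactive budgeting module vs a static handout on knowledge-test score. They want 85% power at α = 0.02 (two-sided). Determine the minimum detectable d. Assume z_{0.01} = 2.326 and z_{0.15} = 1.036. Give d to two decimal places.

d_min ≈ 0.22

For two independent groups of n = 456 each: d_min = (z_{α/2} + z_β)·√(2/n).
z-sum = 2.326 + 1.036 = 3.362.
d_min = 3.362 × √(2/456) = 3.362 × 0.0662 = 0.223.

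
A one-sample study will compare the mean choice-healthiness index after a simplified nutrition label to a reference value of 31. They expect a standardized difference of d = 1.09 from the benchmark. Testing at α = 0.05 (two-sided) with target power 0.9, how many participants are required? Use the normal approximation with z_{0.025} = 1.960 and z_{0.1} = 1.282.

For a one-sample test: n = ((z_{α/2} + z_β) / d)².
z_{α/2} + z_β = 1.960 + 1.282 = 3.242.
n = (3.242 / 1.09)² = 2.974² = 8.85.
Round up.

n = 9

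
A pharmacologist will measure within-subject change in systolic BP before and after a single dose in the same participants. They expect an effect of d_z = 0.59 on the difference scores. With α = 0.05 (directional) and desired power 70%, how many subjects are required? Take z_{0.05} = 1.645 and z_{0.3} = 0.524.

n = 14 pairs

For a paired (one-sample on differences) test: n = ((z_{α} + z_β) / d)².
z_{α} + z_β = 1.645 + 0.524 = 2.169.
n = (2.169 / 0.59)² = 3.676² = 13.51.
Round up.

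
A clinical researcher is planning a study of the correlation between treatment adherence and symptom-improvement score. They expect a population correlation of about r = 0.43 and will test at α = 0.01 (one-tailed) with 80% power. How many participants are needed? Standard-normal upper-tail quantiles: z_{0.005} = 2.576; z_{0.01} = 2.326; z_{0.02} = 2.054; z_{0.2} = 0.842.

n = 51

Fisher's z: C = ½·ln((1+r)/(1−r)) = ½·ln(2.5088) = 0.4599.
n = ((z_{α} + z_β)/C)² + 3.
(2.326 + 0.842) / 0.4599 = 3.168 / 0.4599 = 6.888.
n = 6.888² + 3 = 47.45 + 3 = 50.5.
Round up.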